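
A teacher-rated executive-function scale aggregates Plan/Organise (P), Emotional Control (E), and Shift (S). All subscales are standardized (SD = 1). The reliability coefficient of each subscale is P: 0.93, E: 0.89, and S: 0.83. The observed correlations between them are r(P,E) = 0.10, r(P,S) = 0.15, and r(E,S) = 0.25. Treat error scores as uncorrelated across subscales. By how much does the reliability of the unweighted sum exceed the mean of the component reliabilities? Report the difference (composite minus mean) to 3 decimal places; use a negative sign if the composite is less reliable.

Var(sum) = 3 + 1 = 4; true-score variance = 2.65 + 1 = 3.65; composite reliability = 0.9125.
Mean component reliability = 0.8833.
Difference = 0.9125 − 0.8833 = 0.029.

0.029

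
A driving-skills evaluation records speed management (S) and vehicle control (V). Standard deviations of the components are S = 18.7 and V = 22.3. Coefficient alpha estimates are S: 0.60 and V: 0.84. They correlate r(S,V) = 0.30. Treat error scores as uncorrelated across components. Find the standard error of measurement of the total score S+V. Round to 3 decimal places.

14.814

Var(total) = 846.98 + 250.206 = 1097.19.
True-score variance = 627.538 + 250.206 = 877.744, so reliability = 0.8000.
Error variance = 1097.19 − 877.744 = 219.442; SEM = √219.442 = 14.814.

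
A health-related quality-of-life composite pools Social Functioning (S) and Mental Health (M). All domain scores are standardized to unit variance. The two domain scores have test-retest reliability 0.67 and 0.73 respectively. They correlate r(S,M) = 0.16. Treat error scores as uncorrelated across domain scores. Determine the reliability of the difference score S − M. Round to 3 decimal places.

Var(S−M) = 1 + 1 − 2·0.16 = 2 − 0.32 = 1.68.
Because errors are independent across components, Cov(Tᵢ,Tⱼ) = Cov(Xᵢ,Xⱼ); the off-diagonal part of the true-score variance is the same as above.
True-score variance = [0.67 + 0.73] − 0.32 = 1.4 − 0.32 = 1.08.
Reliability = 1.08 / 1.68 = 0.643.

0.643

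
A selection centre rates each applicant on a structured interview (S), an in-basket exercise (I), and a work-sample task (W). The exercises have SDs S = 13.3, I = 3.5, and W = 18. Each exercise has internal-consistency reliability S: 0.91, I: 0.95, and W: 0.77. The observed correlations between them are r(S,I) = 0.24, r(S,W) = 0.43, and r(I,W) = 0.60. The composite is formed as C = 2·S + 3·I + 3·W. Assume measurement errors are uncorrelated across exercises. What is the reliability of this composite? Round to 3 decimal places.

Var(C) = 2²·13.3² + 3²·3.5² + 3²·18² + 2·[6·13.3·3.5·0.24 + 6·13.3·18·0.43 + 9·3.5·18·0.60] = 3733.81 + 2049.77 = 5783.58.
With uncorrelated errors the cross-covariances are all true-score covariance, so they carry over unchanged; only the diagonal terms shrink to ρᵢσᵢ².
True-score variance = [2²·13.3²·0.91 + 3²·3.5²·0.95 + 3²·18²·0.77] + 2049.77 = 2993.94 + 2049.77 = 5043.71.
Reliability = 5043.71 / 5783.58 = 0.872.

0.872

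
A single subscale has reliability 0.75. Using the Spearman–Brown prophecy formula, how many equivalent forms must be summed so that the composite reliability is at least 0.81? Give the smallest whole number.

k ≥ ρ*(1−ρ₁)/(ρ₁(1−ρ*)) = 0.81·0.25 / (0.75·0.19) = 1.421.
Smallest integer k = 2.

2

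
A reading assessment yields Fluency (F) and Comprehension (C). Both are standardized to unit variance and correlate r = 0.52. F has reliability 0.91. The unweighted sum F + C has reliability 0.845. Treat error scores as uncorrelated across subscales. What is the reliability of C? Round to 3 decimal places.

Var(F+C) = 2 + 2·0.52 = 3.040.
True-score variance = ρ_F + ρ_C + 2·0.52, so 0.845 = (0.91 + ρ_C + 1.04) / 3.040.
ρ_C = 0.845·3.040 − 0.91 − 1.04 = 0.619.

0.619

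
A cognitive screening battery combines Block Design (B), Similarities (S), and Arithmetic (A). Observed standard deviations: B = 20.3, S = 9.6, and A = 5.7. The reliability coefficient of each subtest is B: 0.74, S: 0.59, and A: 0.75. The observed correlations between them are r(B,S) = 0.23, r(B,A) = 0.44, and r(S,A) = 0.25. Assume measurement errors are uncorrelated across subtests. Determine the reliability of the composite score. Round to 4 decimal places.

0.7974

Var(B+S+A) = 20.3² + 9.6² + 5.7² + 2·[20.3·9.6·0.23 + 20.3·5.7·0.44 + 9.6·5.7·0.25] = 536.74 + 218.83 = 755.57.
With uncorrelated errors the cross-covariances are all true-score covariance, so they carry over unchanged; only the diagonal terms shrink to ρᵢσᵢ².
True-score variance = [20.3²·0.74 + 9.6²·0.59 + 5.7²·0.75] + 218.83 = 383.689 + 218.83 = 602.518.
Reliability = 602.518 / 755.57 = 0.7974.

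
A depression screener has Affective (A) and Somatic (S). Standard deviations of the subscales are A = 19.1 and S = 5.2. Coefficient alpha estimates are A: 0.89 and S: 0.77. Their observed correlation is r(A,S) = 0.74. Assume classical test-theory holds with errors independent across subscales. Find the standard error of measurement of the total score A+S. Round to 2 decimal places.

6.81

Var(total) = 391.85 + 146.994 = 538.844.
True-score variance = 345.502 + 146.994 = 492.495, so reliability = 0.9140.
Error variance = 538.844 − 492.495 = 46.3483; SEM = √46.3483 = 6.81.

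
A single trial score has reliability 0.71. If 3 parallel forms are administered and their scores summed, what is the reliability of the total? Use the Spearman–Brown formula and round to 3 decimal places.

ρ_k = kρ / (1 + (k−1)ρ) = 3·0.71 / (1 + 2·0.71) = 2.130 / 2.420 = 0.880.

0.880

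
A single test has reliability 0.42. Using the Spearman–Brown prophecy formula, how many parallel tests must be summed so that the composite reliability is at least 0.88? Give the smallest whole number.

k ≥ ρ*(1−ρ₁)/(ρ₁(1−ρ*)) = 0.88·0.58 / (0.42·0.12) = 10.127.
Smallest integer k = 11.

11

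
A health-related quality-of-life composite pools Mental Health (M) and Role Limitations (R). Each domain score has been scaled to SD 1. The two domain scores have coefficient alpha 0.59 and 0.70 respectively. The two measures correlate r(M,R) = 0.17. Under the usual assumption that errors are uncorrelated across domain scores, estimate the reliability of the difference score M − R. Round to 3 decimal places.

Var(M−R) = 1 + 1 − 2·0.17 = 2 − 0.34 = 1.66.
Because errors are independent across components, Cov(Tᵢ,Tⱼ) = Cov(Xᵢ,Xⱼ); the off-diagonal part of the true-score variance is the same as above.
True-score variance = [0.59 + 0.70] − 0.34 = 1.29 − 0.34 = 0.95.
Reliability = 0.95 / 1.66 = 0.572.

0.572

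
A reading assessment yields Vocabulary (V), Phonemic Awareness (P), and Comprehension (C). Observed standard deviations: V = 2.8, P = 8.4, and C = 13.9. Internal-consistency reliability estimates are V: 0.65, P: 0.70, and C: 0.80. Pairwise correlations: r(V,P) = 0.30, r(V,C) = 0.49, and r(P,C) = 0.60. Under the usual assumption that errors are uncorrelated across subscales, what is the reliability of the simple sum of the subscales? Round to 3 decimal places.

Var(V+P+C) = 2.8² + 8.4² + 13.9² + 2·[2.8·8.4·0.30 + 2.8·13.9·0.49 + 8.4·13.9·0.60] = 271.61 + 192.366 = 463.976.
With uncorrelated errors the cross-covariances are all true-score covariance, so they carry over unchanged; only the diagonal terms shrink to ρᵢσᵢ².
True-score variance = [2.8²·0.65 + 8.4²·0.70 + 13.9²·0.80] + 192.366 = 209.056 + 192.366 = 401.422.
Reliability = 401.422 / 463.976 = 0.865.

0.865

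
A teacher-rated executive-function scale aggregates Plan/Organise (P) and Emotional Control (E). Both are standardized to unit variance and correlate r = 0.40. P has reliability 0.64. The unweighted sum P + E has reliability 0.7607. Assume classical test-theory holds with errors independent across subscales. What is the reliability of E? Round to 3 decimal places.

Var(P+E) = 2 + 2·0.40 = 2.800.
True-score variance = ρ_P + ρ_E + 2·0.40, so 0.7607 = (0.64 + ρ_E + 0.80) / 2.800.
ρ_E = 0.7607·2.800 − 0.64 − 0.80 = 0.690.

0.690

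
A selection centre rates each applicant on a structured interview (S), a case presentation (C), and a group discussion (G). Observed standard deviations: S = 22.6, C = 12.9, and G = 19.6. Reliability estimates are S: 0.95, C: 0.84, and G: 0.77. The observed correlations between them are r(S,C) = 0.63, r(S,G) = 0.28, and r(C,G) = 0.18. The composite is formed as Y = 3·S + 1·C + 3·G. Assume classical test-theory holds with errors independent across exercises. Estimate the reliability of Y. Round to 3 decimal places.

0.911

Var(Y) = 3²·22.6² + 12.9² + 3²·19.6² + 2·[3·22.6·12.9·0.63 + 9·22.6·19.6·0.28 + 3·12.9·19.6·0.18] = 8220.69 + 3607.61 = 11828.3.
With uncorrelated errors the cross-covariances are all true-score covariance, so they carry over unchanged; only the diagonal terms shrink to ρᵢσᵢ².
True-score variance = [3²·22.6²·0.95 + 12.9²·0.84 + 3²·19.6²·0.77] + 3607.61 = 7169.01 + 3607.61 = 10776.6.
Reliability = 10776.6 / 11828.3 = 0.911.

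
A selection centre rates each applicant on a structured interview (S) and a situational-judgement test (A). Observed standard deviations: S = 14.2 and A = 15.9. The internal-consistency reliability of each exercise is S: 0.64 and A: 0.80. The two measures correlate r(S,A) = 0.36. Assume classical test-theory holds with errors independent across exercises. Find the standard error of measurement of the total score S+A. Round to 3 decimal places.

Var(total) = 454.45 + 162.562 = 617.012.
True-score variance = 331.298 + 162.562 = 493.859, so reliability = 0.8004.
Error variance = 617.012 − 493.859 = 123.152; SEM = √123.152 = 11.097.

11.097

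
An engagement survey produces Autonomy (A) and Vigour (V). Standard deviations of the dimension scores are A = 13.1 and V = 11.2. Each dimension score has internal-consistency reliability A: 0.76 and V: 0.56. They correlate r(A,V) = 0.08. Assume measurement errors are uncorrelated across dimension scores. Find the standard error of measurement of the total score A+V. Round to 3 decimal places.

9.817

Var(total) = 297.05 + 23.4752 = 320.525.
True-score variance = 200.67 + 23.4752 = 224.145, so reliability = 0.6993.
Error variance = 320.525 − 224.145 = 96.38; SEM = √96.38 = 9.817.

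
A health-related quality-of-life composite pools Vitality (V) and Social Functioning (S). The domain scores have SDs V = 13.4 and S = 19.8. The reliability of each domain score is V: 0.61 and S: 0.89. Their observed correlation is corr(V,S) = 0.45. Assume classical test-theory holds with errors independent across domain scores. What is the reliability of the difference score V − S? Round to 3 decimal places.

0.660

Var(V−S) = 13.4² + 19.8² − 2·13.4·19.8·0.45 = 571.6 − 238.788 = 332.812.
Under uncorrelated errors the observed covariances equal the true-score covariances, so only the own-variance terms attenuate.
True-score variance = [13.4²·0.61 + 19.8²·0.89] − 238.788 = 458.447 − 238.788 = 219.659.
Reliability = 219.659 / 332.812 = 0.660.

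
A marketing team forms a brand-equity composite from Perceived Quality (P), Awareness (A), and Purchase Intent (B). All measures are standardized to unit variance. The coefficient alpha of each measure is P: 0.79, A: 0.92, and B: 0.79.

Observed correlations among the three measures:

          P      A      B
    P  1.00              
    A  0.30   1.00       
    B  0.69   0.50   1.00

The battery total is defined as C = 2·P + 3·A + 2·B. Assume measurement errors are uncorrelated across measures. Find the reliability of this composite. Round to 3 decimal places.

Var(C) = 2² + 3² + 2² + 2·[6·0.30 + 4·0.69 + 6·0.50] = 17 + 15.12 = 32.12.
Because errors are independent across components, Cov(Tᵢ,Tⱼ) = Cov(Xᵢ,Xⱼ); the off-diagonal part of the true-score variance is the same as above.
True-score variance = [2²·0.79 + 3²·0.92 + 2²·0.79] + 15.12 = 14.6 + 15.12 = 29.72.
Reliability = 29.72 / 32.12 = 0.925.

0.925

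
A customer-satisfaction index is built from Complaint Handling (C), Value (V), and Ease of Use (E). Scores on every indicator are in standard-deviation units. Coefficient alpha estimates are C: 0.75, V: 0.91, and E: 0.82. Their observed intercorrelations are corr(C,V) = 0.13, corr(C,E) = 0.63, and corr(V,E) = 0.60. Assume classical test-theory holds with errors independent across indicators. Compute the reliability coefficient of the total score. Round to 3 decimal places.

0.909

Var(C+V+E) = 3 + 2·[0.13 + 0.63 + 0.60] = 3 + 2.72 = 5.72.
With uncorrelated errors the cross-covariances are all true-score covariance, so they carry over unchanged; only the diagonal terms shrink to ρᵢσᵢ².
True-score variance = [0.75 + 0.91 + 0.82] + 2.72 = 2.48 + 2.72 = 5.2.
Reliability = 5.2 / 5.72 = 0.909.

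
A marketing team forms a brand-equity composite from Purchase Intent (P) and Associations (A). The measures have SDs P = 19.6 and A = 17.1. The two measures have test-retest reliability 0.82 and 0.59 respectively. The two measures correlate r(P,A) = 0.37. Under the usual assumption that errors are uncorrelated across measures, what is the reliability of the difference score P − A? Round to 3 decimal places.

0.559

Var(P−A) = 19.6² + 17.1² − 2·19.6·17.1·0.37 = 676.57 − 248.018 = 428.552.
Because errors are independent across components, Cov(Tᵢ,Tⱼ) = Cov(Xᵢ,Xⱼ); the off-diagonal part of the true-score variance is the same as above.
True-score variance = [19.6²·0.82 + 17.1²·0.59] − 248.018 = 487.533 − 248.018 = 239.515.
Reliability = 239.515 / 428.552 = 0.559.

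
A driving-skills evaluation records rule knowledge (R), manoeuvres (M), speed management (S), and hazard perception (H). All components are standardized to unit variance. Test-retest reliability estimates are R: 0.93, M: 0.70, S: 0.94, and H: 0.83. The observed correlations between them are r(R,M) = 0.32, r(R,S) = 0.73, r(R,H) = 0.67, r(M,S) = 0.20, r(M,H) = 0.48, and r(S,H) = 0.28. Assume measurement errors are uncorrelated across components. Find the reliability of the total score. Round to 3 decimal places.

Var(R+M+S+H) = 4 + 2·[0.32 + 0.73 + 0.67 + 0.20 + 0.48 + 0.28] = 4 + 5.36 = 9.36.
Because errors are independent across components, Cov(Tᵢ,Tⱼ) = Cov(Xᵢ,Xⱼ); the off-diagonal part of the true-score variance is the same as above.
True-score variance = [0.93 + 0.70 + 0.94 + 0.83] + 5.36 = 3.4 + 5.36 = 8.76.
Reliability = 8.76 / 9.36 = 0.936.

0.936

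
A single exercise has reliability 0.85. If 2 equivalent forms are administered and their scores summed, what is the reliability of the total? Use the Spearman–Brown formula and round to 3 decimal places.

0.919

ρ_k = kρ / (1 + (k−1)ρ) = 2·0.85 / (1 + 1·0.85) = 1.700 / 1.850 = 0.919.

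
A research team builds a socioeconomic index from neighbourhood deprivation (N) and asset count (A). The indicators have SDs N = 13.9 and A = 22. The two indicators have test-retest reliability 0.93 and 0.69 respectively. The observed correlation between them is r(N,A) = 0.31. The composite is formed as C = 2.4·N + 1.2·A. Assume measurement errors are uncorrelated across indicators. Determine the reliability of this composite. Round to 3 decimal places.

0.875

Var(C) = 2.4²·13.9² + 1.2²·22² + 2·[2.88·13.9·22·0.31] = 1809.85 + 546.036 = 2355.89.
Because errors are independent across components, Cov(Tᵢ,Tⱼ) = Cov(Xᵢ,Xⱼ); the off-diagonal part of the true-score variance is the same as above.
True-score variance = [2.4²·13.9²·0.93 + 1.2²·22²·0.69] + 546.036 = 1515.89 + 546.036 = 2061.93.
Reliability = 2061.93 / 2355.89 = 0.875.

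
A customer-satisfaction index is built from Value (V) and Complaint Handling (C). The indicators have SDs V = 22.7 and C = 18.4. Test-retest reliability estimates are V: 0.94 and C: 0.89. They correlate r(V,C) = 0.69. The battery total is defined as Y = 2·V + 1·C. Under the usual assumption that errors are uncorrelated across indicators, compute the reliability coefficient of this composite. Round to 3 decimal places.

Var(Y) = 2²·22.7² + 18.4² + 2·[2·22.7·18.4·0.69] = 2399.72 + 1152.8 = 3552.52.
Because errors are independent across components, Cov(Tᵢ,Tⱼ) = Cov(Xᵢ,Xⱼ); the off-diagonal part of the true-score variance is the same as above.
True-score variance = [2²·22.7²·0.94 + 18.4²·0.89] + 1152.8 = 2238.81 + 1152.8 = 3391.61.
Reliability = 3391.61 / 3552.52 = 0.955.

0.955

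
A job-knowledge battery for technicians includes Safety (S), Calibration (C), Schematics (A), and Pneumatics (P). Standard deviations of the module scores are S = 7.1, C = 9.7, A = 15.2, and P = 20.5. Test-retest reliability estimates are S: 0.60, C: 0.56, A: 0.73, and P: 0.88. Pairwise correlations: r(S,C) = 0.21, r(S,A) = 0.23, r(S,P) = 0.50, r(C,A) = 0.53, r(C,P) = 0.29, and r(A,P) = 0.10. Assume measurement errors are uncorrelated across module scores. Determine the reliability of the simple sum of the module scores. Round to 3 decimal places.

Var(S+C+A+P) = 7.1² + 9.7² + 15.2² + 20.5² + 2·[7.1·9.7·0.21 + 7.1·15.2·0.23 + 7.1·20.5·0.50 + 9.7·15.2·0.53 + 9.7·20.5·0.29 + 15.2·20.5·0.10] = 795.79 + 558.058 = 1353.85.
With uncorrelated errors the cross-covariances are all true-score covariance, so they carry over unchanged; only the diagonal terms shrink to ρᵢσᵢ².
True-score variance = [7.1²·0.60 + 9.7²·0.56 + 15.2²·0.73 + 20.5²·0.88] + 558.058 = 621.416 + 558.058 = 1179.47.
Reliability = 1179.47 / 1353.85 = 0.871.

0.871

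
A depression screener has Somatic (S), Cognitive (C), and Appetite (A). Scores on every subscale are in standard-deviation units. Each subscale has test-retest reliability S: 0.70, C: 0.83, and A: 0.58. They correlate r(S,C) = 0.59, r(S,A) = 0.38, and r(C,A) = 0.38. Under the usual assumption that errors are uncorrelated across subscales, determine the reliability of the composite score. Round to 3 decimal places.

0.844

Var(S+C+A) = 3 + 2·[0.59 + 0.38 + 0.38] = 3 + 2.7 = 5.7.
Under uncorrelated errors the observed covariances equal the true-score covariances, so only the own-variance terms attenuate.
True-score variance = [0.70 + 0.83 + 0.58] + 2.7 = 2.11 + 2.7 = 4.81.
Reliability = 4.81 / 5.7 = 0.844.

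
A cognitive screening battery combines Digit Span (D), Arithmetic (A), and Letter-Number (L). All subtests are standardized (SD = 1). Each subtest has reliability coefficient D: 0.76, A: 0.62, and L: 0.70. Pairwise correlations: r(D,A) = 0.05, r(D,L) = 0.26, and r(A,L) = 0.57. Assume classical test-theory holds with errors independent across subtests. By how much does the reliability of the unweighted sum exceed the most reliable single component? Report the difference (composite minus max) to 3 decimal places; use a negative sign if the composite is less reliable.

0.047

Var(sum) = 3 + 1.76 = 4.76; true-score variance = 2.08 + 1.76 = 3.84; composite reliability = 0.8067.
Max component reliability = 0.7600.
Difference = 0.8067 − 0.7600 = 0.047.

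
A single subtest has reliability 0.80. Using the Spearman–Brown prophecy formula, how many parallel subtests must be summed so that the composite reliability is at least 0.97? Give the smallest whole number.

9

k ≥ ρ*(1−ρ₁)/(ρ₁(1−ρ*)) = 0.97·0.20 / (0.80·0.03) = 8.083.
Smallest integer k = 9.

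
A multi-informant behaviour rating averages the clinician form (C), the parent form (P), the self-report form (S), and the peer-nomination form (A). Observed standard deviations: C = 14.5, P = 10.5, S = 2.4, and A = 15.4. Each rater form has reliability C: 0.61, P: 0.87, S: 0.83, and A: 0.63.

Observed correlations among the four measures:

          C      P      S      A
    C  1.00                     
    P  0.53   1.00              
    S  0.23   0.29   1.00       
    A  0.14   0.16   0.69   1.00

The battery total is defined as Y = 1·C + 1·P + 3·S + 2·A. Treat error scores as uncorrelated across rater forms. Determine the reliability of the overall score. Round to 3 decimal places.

0.784

Var(Y) = 14.5² + 10.5² + 3²·2.4² + 2²·15.4² + 2·[14.5·10.5·0.53 + 3·14.5·2.4·0.23 + 2·14.5·15.4·0.14 + 3·10.5·2.4·0.29 + 2·10.5·15.4·0.16 + 6·2.4·15.4·0.69] = 1320.98 + 787.822 = 2108.8.
Because errors are independent across components, Cov(Tᵢ,Tⱼ) = Cov(Xᵢ,Xⱼ); the off-diagonal part of the true-score variance is the same as above.
True-score variance = [14.5²·0.61 + 10.5²·0.87 + 3²·2.4²·0.83 + 2²·15.4²·0.63] + 787.822 = 864.84 + 787.822 = 1652.66.
Reliability = 1652.66 / 2108.8 = 0.784.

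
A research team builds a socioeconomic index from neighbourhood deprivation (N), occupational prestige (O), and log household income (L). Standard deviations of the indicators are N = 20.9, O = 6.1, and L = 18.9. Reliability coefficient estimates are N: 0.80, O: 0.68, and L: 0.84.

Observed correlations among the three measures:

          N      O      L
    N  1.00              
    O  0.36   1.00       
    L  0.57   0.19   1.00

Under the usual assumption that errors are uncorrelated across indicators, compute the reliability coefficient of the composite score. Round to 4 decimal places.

Var(N+O+L) = 20.9² + 6.1² + 18.9² + 2·[20.9·6.1·0.36 + 20.9·18.9·0.57 + 6.1·18.9·0.19] = 831.23 + 585.914 = 1417.14.
Under uncorrelated errors the observed covariances equal the true-score covariances, so only the own-variance terms attenuate.
True-score variance = [20.9²·0.80 + 6.1²·0.68 + 18.9²·0.84] + 585.914 = 674.807 + 585.914 = 1260.72.
Reliability = 1260.72 / 1417.14 = 0.8896.

0.8896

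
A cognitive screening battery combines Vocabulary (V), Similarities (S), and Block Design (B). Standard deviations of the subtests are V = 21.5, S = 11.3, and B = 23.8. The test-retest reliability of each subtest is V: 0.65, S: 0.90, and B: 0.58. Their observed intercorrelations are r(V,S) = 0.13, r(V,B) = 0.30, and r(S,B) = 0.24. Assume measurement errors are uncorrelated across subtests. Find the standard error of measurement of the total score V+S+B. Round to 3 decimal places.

20.309

Var(total) = 1156.38 + 499.278 = 1655.66.
True-score variance = 743.919 + 499.278 = 1243.2, so reliability = 0.7509.
Error variance = 1655.66 − 1243.2 = 412.461; SEM = √412.461 = 20.309.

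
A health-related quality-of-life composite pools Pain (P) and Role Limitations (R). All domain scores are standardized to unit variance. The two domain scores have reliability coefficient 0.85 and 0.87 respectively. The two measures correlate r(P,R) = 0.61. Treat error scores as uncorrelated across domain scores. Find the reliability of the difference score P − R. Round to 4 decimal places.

Var(P−R) = 1 + 1 − 2·0.61 = 2 − 1.22 = 0.78.
With uncorrelated errors the cross-covariances are all true-score covariance, so they carry over unchanged; only the diagonal terms shrink to ρᵢσᵢ².
True-score variance = [0.85 + 0.87] − 1.22 = 1.72 − 1.22 = 0.5.
Reliability = 0.5 / 0.78 = 0.6410.

0.6410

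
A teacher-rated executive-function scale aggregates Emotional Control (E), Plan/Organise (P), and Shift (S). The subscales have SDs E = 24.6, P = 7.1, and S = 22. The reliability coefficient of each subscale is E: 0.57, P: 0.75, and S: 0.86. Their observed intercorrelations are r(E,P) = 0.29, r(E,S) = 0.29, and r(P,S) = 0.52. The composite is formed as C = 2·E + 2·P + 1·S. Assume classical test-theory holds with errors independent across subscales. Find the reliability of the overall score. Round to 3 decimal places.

0.740

Var(C) = 2²·24.6² + 2²·7.1² + 22² + 2·[4·24.6·7.1·0.29 + 2·24.6·22·0.29 + 2·7.1·22·0.52] = 3106.28 + 1357.9 = 4464.18.
With uncorrelated errors the cross-covariances are all true-score covariance, so they carry over unchanged; only the diagonal terms shrink to ρᵢσᵢ².
True-score variance = [2²·24.6²·0.57 + 2²·7.1²·0.75 + 22²·0.86] + 1357.9 = 1947.23 + 1357.9 = 3305.13.
Reliability = 3305.13 / 4464.18 = 0.740.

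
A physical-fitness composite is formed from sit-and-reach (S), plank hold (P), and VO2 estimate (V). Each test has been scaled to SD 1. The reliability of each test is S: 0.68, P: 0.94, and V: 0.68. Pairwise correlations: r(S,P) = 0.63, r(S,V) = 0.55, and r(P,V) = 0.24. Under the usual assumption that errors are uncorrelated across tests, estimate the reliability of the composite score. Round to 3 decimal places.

Var(S+P+V) = 3 + 2·[0.63 + 0.55 + 0.24] = 3 + 2.84 = 5.84.
Under uncorrelated errors the observed covariances equal the true-score covariances, so only the own-variance terms attenuate.
True-score variance = [0.68 + 0.94 + 0.68] + 2.84 = 2.3 + 2.84 = 5.14.
Reliability = 5.14 / 5.84 = 0.880.

0.880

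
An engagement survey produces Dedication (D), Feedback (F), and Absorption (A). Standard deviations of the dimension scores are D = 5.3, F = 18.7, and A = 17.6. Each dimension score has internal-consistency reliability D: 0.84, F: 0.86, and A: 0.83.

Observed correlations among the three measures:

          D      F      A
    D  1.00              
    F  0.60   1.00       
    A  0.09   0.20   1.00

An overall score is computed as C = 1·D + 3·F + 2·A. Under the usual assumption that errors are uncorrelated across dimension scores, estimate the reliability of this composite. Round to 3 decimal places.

Var(C) = 5.3² + 3²·18.7² + 2²·17.6² + 2·[3·5.3·18.7·0.60 + 2·5.3·17.6·0.09 + 6·18.7·17.6·0.20] = 4414.34 + 1180.26 = 5594.6.
Under uncorrelated errors the observed covariances equal the true-score covariances, so only the own-variance terms attenuate.
True-score variance = [5.3²·0.84 + 3²·18.7²·0.86 + 2²·17.6²·0.83] + 1180.26 = 3758.6 + 1180.26 = 4938.86.
Reliability = 4938.86 / 5594.6 = 0.883.

0.883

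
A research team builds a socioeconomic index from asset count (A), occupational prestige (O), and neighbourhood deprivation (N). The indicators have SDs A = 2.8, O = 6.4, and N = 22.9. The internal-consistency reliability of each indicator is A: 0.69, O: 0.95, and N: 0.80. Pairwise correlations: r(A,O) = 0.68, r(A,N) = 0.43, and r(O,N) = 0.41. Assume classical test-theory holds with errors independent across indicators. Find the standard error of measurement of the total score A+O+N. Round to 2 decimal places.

10.46

Var(total) = 573.21 + 199.694 = 772.904.
True-score variance = 463.85 + 199.694 = 663.543, so reliability = 0.8585.
Error variance = 772.904 − 663.543 = 109.36; SEM = √109.36 = 10.46.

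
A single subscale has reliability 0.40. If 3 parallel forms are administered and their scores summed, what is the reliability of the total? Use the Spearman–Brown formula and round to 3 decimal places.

0.667

ρ_k = kρ / (1 + (k−1)ρ) = 3·0.40 / (1 + 2·0.40) = 1.200 / 1.800 = 0.667.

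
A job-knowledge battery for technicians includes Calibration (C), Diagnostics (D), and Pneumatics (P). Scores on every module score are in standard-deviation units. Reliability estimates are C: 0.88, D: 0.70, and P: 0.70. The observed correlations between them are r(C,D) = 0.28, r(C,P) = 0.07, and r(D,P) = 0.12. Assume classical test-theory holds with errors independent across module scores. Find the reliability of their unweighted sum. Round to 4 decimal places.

Var(C+D+P) = 3 + 2·[0.28 + 0.07 + 0.12] = 3 + 0.94 = 3.94.
With uncorrelated errors the cross-covariances are all true-score covariance, so they carry over unchanged; only the diagonal terms shrink to ρᵢσᵢ².
True-score variance = [0.88 + 0.70 + 0.70] + 0.94 = 2.28 + 0.94 = 3.22.
Reliability = 3.22 / 3.94 = 0.8173.

0.8173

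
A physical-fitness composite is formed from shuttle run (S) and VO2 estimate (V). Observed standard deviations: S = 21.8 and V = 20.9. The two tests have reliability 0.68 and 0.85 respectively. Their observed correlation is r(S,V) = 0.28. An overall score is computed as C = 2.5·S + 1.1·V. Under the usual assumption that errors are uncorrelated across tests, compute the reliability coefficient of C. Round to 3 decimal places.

0.755

Var(C) = 2.5²·21.8² + 1.1²·20.9² + 2·[2.75·21.8·20.9·0.28] = 3498.79 + 701.655 = 4200.44.
Because errors are independent across components, Cov(Tᵢ,Tⱼ) = Cov(Xᵢ,Xⱼ); the off-diagonal part of the true-score variance is the same as above.
True-score variance = [2.5²·21.8²·0.68 + 1.1²·20.9²·0.85] + 701.655 = 2469.03 + 701.655 = 3170.68.
Reliability = 3170.68 / 4200.44 = 0.755.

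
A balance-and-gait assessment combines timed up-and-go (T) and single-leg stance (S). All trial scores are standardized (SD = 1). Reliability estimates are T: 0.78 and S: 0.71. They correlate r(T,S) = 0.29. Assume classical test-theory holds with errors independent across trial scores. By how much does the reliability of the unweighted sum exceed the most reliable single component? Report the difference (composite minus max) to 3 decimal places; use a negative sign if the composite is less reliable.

0.022

Var(sum) = 2 + 0.58 = 2.58; true-score variance = 1.49 + 0.58 = 2.07; composite reliability = 0.8023.
Max component reliability = 0.7800.
Difference = 0.8023 − 0.7800 = 0.022.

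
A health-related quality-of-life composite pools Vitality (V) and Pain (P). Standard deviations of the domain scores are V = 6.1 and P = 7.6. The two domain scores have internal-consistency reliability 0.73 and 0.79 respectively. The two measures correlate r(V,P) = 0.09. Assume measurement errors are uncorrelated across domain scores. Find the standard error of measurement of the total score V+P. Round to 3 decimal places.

4.709

Var(total) = 94.97 + 8.3448 = 103.315.
True-score variance = 72.7937 + 8.3448 = 81.1385, so reliability = 0.7854.
Error variance = 103.315 − 81.1385 = 22.1763; SEM = √22.1763 = 4.709.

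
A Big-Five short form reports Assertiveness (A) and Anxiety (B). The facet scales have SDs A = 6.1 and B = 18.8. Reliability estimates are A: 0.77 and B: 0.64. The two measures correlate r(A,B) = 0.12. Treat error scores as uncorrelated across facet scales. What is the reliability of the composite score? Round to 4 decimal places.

Var(A+B) = 6.1² + 18.8² + 2·[6.1·18.8·0.12] = 390.65 + 27.5232 = 418.173.
Because errors are independent across components, Cov(Tᵢ,Tⱼ) = Cov(Xᵢ,Xⱼ); the off-diagonal part of the true-score variance is the same as above.
True-score variance = [6.1²·0.77 + 18.8²·0.64] + 27.5232 = 254.853 + 27.5232 = 282.377.
Reliability = 282.377 / 418.173 = 0.6753.

0.6753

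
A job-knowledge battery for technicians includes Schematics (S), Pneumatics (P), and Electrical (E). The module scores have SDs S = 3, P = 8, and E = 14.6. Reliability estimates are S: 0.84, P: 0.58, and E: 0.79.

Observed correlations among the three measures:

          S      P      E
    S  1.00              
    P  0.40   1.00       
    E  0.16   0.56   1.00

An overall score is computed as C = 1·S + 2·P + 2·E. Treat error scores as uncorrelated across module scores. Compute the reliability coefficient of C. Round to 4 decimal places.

Var(C) = 3² + 2²·8² + 2²·14.6² + 2·[2·3·8·0.40 + 2·3·14.6·0.16 + 4·8·14.6·0.56] = 1117.64 + 589.696 = 1707.34.
Under uncorrelated errors the observed covariances equal the true-score covariances, so only the own-variance terms attenuate.
True-score variance = [3²·0.84 + 2²·8²·0.58 + 2²·14.6²·0.79] + 589.696 = 829.626 + 589.696 = 1419.32.
Reliability = 1419.32 / 1707.34 = 0.8313.

0.8313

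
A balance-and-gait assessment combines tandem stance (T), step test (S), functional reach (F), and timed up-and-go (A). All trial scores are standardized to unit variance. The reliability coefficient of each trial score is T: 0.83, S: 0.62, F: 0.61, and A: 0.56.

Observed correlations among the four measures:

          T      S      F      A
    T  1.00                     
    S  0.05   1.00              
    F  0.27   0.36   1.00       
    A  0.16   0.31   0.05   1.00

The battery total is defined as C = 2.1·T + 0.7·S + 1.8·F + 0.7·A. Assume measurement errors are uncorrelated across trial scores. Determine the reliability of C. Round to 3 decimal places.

Var(C) = 2.1² + 0.7² + 1.8² + 0.7² + 2·[1.47·0.05 + 3.78·0.27 + 1.47·0.16 + 1.26·0.36 + 0.49·0.31 + 1.26·0.05] = 8.63 + 3.9956 = 12.6256.
Under uncorrelated errors the observed covariances equal the true-score covariances, so only the own-variance terms attenuate.
True-score variance = [2.1²·0.83 + 0.7²·0.62 + 1.8²·0.61 + 0.7²·0.56] + 3.9956 = 6.2149 + 3.9956 = 10.2105.
Reliability = 10.2105 / 12.6256 = 0.809.

0.809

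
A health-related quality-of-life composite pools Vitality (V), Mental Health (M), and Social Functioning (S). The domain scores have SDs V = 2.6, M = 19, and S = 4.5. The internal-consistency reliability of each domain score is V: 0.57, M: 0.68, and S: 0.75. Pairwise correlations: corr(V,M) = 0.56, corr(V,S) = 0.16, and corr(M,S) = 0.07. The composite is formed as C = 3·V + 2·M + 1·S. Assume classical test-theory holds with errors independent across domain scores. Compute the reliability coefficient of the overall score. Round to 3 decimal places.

Var(C) = 3²·2.6² + 2²·19² + 4.5² + 2·[6·2.6·19·0.56 + 3·2.6·4.5·0.16 + 2·19·4.5·0.07] = 1525.09 + 367.14 = 1892.23.
Because errors are independent across components, Cov(Tᵢ,Tⱼ) = Cov(Xᵢ,Xⱼ); the off-diagonal part of the true-score variance is the same as above.
True-score variance = [3²·2.6²·0.57 + 2²·19²·0.68 + 4.5²·0.75] + 367.14 = 1031.79 + 367.14 = 1398.93.
Reliability = 1398.93 / 1892.23 = 0.739.

0.739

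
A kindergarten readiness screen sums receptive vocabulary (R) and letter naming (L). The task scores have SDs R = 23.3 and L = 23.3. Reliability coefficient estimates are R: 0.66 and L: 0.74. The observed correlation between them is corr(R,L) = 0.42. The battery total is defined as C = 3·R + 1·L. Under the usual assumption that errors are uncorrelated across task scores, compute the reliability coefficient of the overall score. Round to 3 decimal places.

Var(C) = 3²·23.3² + 23.3² + 2·[3·23.3·23.3·0.42] = 5428.9 + 1368.08 = 6796.98.
Under uncorrelated errors the observed covariances equal the true-score covariances, so only the own-variance terms attenuate.
True-score variance = [3²·23.3²·0.66 + 23.3²·0.74] + 1368.08 = 3626.51 + 1368.08 = 4994.59.
Reliability = 4994.59 / 6796.98 = 0.735.

0.735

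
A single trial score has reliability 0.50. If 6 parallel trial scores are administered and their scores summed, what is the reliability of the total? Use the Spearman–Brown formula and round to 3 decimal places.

0.857

ρ_k = kρ / (1 + (k−1)ρ) = 6·0.50 / (1 + 5·0.50) = 3.000 / 3.500 = 0.857.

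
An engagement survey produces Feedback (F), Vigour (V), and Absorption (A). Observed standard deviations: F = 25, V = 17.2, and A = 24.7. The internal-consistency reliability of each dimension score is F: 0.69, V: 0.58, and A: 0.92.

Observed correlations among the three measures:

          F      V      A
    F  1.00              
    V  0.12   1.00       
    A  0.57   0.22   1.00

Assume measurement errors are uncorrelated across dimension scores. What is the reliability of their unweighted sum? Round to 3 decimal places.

Var(F+V+A) = 25² + 17.2² + 24.7² + 2·[25·17.2·0.12 + 25·24.7·0.57 + 17.2·24.7·0.22] = 1530.93 + 994.08 = 2525.01.
Because errors are independent across components, Cov(Tᵢ,Tⱼ) = Cov(Xᵢ,Xⱼ); the off-diagonal part of the true-score variance is the same as above.
True-score variance = [25²·0.69 + 17.2²·0.58 + 24.7²·0.92] + 994.08 = 1164.12 + 994.08 = 2158.2.
Reliability = 2158.2 / 2525.01 = 0.855.

0.855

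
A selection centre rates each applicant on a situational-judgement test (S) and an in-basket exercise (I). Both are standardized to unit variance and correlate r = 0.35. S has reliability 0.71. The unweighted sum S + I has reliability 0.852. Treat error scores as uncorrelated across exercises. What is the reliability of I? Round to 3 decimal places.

Var(S+I) = 2 + 2·0.35 = 2.700.
True-score variance = ρ_S + ρ_I + 2·0.35, so 0.852 = (0.71 + ρ_I + 0.70) / 2.700.
ρ_I = 0.852·2.700 − 0.71 − 0.70 = 0.890.

0.890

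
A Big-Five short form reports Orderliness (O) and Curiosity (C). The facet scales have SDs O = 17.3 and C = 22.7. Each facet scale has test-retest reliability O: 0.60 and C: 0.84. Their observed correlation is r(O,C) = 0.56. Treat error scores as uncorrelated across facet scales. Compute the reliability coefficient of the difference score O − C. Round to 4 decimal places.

Var(O−C) = 17.3² + 22.7² − 2·17.3·22.7·0.56 = 814.58 − 439.835 = 374.745.
Under uncorrelated errors the observed covariances equal the true-score covariances, so only the own-variance terms attenuate.
True-score variance = [17.3²·0.60 + 22.7²·0.84] − 439.835 = 612.418 − 439.835 = 172.582.
Reliability = 172.582 / 374.745 = 0.4605.

0.4605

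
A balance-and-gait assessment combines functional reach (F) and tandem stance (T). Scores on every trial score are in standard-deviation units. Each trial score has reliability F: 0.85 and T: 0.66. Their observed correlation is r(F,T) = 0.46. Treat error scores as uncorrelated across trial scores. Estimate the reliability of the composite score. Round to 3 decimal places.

0.832

Var(F+T) = 2 + 2·[0.46] = 2 + 0.92 = 2.92.
Because errors are independent across components, Cov(Tᵢ,Tⱼ) = Cov(Xᵢ,Xⱼ); the off-diagonal part of the true-score variance is the same as above.
True-score variance = [0.85 + 0.66] + 0.92 = 1.51 + 0.92 = 2.43.
Reliability = 2.43 / 2.92 = 0.832.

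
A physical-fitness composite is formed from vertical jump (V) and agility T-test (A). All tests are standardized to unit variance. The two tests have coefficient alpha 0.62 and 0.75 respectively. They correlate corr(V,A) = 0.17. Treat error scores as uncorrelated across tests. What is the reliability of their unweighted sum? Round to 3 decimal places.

0.731

Var(V+A) = 2 + 2·[0.17] = 2 + 0.34 = 2.34.
Under uncorrelated errors the observed covariances equal the true-score covariances, so only the own-variance terms attenuate.
True-score variance = [0.62 + 0.75] + 0.34 = 1.37 + 0.34 = 1.71.
Reliability = 1.71 / 2.34 = 0.731.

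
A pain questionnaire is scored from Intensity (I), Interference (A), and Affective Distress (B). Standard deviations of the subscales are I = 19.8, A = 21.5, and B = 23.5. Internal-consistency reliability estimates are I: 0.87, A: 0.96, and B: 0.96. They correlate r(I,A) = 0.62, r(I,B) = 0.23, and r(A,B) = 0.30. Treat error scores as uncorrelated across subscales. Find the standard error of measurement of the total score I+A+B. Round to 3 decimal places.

Var(total) = 1406.54 + 1045.06 = 2451.6.
True-score variance = 1314.99 + 1045.06 = 2360.05, so reliability = 0.9627.
Error variance = 2451.6 − 2360.05 = 91.5452; SEM = √91.5452 = 9.568.

9.568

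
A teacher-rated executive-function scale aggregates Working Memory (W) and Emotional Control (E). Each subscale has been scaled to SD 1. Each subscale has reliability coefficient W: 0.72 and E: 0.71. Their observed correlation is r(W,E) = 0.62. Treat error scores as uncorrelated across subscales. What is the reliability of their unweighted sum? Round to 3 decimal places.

0.824

Var(W+E) = 2 + 2·[0.62] = 2 + 1.24 = 3.24.
Under uncorrelated errors the observed covariances equal the true-score covariances, so only the own-variance terms attenuate.
True-score variance = [0.72 + 0.71] + 1.24 = 1.43 + 1.24 = 2.67.
Reliability = 2.67 / 3.24 = 0.824.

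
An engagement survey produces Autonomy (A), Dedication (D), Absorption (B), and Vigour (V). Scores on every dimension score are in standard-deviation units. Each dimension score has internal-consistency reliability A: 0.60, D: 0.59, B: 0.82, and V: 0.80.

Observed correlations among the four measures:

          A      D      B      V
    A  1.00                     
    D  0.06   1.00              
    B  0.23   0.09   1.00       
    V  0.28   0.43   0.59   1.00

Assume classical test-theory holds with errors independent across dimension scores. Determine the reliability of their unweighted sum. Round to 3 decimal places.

Var(A+D+B+V) = 4 + 2·[0.06 + 0.23 + 0.28 + 0.09 + 0.43 + 0.59] = 4 + 3.36 = 7.36.
Because errors are independent across components, Cov(Tᵢ,Tⱼ) = Cov(Xᵢ,Xⱼ); the off-diagonal part of the true-score variance is the same as above.
True-score variance = [0.60 + 0.59 + 0.82 + 0.80] + 3.36 = 2.81 + 3.36 = 6.17.
Reliability = 6.17 / 7.36 = 0.838.

0.838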